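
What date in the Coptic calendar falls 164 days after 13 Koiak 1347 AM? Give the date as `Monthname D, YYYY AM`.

Counting 164 days forward from JDN 2316758 reaches JDN 2316922, which is Pashons 27, 1347 AM.

Pashons 27, 1347 AM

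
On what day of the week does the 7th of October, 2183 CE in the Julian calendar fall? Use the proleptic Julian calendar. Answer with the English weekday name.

Tuesday

This is JDN 2518678 (21 October 2183 Gregorian).
2518678 ≡ 1 (mod 7); counting from Monday = 0 gives Tuesday.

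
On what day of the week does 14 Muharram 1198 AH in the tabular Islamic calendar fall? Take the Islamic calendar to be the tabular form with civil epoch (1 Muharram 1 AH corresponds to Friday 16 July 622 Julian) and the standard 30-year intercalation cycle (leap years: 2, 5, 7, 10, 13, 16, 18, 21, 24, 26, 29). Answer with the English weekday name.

This is JDN 2372630 (9 December 1783 Gregorian).
2372630 ≡ 1 (mod 7); counting from Monday = 0 gives Tuesday.

Tuesday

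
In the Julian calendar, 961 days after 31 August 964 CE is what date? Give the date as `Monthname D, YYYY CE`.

Counting 961 days forward from JDN 2073402 reaches JDN 2074363, which is April 19, 967 CE.

April 19, 967 CE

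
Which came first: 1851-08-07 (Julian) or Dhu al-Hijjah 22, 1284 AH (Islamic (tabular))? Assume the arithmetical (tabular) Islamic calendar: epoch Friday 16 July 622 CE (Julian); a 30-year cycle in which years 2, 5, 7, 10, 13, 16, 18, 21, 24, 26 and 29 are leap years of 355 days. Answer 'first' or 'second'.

First date → JDN 2397354; second date → JDN 2403438.
JDN 2397354 < JDN 2403438, so the first date is earlier.

first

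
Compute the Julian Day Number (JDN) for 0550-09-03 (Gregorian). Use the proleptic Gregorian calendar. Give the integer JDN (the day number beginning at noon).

1922189

JDN 2299161 is 15 October 1582 CE (Gregorian); the target day is −376972 days from there, so JDN = 1922189.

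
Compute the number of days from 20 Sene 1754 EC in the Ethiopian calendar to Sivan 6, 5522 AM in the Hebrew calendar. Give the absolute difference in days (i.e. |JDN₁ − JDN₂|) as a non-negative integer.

First date → JDN 2364793; second date → JDN 2364765.
The interval is |2364793 − 2364765| = 28 days.

28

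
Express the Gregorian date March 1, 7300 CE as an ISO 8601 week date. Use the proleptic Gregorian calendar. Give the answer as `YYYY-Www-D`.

7300-W09-1

The weekday is Monday (ISO weekday 1).
That Monday belongs to ISO week 9 of ISO year 7300.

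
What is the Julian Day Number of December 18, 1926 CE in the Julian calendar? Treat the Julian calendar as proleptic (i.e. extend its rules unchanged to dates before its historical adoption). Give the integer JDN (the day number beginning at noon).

2424881

In the Gregorian calendar the same day is 31 December 1926.
JDN 2400001 is 17 November 1858 CE (Gregorian), MJD 0; the target day is +24880 days from there, so JDN = 2424881.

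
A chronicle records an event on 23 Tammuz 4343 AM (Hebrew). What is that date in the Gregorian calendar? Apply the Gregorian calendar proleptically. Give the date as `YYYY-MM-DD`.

Julian Day Number of the source date = 1934198.
Converting JDN 1934198 to the Gregorian calendar gives 21 July 583 CE.

0583-07-21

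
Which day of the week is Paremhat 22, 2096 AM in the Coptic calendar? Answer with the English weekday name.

This is JDN 2590430 (3 April 2380 Gregorian).
Since JDN mod 7 = 3 (0 = Monday), the day is Thursday.

Thursday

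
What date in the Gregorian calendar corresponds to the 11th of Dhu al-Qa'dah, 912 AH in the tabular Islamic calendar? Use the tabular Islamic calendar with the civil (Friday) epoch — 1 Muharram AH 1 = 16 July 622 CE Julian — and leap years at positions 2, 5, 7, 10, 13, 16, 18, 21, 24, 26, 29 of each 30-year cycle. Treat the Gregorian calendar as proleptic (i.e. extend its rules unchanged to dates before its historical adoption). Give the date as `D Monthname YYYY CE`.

4 April 1507 CE

Julian Day Number of the source date = 2271573.
Converting JDN 2271573 to the Gregorian calendar gives 4 April 1507 CE.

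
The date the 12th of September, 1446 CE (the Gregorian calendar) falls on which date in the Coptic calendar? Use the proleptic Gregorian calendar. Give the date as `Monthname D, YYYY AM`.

Thout 6, 1163 AM

Both dates share Julian Day Number 2249455; in the Coptic calendar that is 6 Thout 1163 AM.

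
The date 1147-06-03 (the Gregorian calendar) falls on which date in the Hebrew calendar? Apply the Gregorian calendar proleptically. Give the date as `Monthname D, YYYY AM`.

Sivan 26, 4907 AM

Julian Day Number of the source date = 2140146.
Converting JDN 2140146 to the Hebrew calendar gives 26 Sivan 4907 AM.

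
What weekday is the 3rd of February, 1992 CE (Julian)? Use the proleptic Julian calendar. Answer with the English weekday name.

This is JDN 2448669 (16 February 1992 Gregorian).
2448669 ≡ 6 (mod 7); counting from Monday = 0 gives Sunday.

Sunday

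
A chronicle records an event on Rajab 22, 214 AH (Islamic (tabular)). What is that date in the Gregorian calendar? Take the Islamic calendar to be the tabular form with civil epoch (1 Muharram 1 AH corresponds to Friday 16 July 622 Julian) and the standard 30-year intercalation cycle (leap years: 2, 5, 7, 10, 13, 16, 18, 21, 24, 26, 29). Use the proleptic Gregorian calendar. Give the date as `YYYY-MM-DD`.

0829-09-29

Both dates share Julian Day Number 2024118; in the Gregorian calendar that is 29 September 829 CE.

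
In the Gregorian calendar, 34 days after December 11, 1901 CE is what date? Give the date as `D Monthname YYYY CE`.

14 January 1902 CE

Counting 34 days forward from JDN 2415730 reaches JDN 2415764, which is 14 January 1902 CE.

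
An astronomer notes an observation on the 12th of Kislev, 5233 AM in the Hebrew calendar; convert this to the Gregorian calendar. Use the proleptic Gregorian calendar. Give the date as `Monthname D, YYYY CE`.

Julian Day Number of the source date = 2259023.
Converting JDN 2259023 to the Gregorian calendar gives 22 November 1472 CE.

November 22, 1472 CE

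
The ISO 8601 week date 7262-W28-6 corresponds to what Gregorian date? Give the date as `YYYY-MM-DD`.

ISO week 1 of 7262 is the week containing the first Thursday of 7262.
Week 28, day 6 (Saturday) lands on 7262-07-15.

7262-07-15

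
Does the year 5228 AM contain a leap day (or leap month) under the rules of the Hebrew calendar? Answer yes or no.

yes

Hebrew year 5228 is year 3 of its 19-year Metonic cycle; leap years are at positions 3, 6, 8, 11, 14, 17, 19, so it is a leap year (13 months).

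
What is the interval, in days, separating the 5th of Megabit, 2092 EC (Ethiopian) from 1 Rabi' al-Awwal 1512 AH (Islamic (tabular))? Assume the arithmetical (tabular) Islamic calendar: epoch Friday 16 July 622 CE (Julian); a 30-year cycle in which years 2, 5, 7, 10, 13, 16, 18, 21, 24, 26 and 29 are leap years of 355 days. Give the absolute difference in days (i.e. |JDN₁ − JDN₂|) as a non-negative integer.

4196

JDN of the first date = 2488143.
JDN of the second date = 2483947.
|2483947 − 2488143| = 4196.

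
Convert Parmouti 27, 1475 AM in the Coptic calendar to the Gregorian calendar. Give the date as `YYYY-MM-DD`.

1759-05-03

Both dates share Julian Day Number 2363644; in the Gregorian calendar that is 3 May 1759 CE.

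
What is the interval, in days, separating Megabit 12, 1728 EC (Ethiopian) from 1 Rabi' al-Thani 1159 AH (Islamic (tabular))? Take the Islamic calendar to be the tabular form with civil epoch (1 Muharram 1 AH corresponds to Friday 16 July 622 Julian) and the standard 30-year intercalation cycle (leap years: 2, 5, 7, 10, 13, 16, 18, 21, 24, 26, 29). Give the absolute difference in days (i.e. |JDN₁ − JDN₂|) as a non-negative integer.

First date → JDN 2355199; second date → JDN 2358886.
The interval is |2355199 − 2358886| = 3687 days.

3687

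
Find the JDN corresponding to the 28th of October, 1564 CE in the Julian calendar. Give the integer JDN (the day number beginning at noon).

In the proleptic Gregorian calendar the same day is 7 November 1564.
JDN 2400001 is 17 November 1858 CE (Gregorian), MJD 0; the target day is −107391 days from there, so JDN = 2292610.

2292610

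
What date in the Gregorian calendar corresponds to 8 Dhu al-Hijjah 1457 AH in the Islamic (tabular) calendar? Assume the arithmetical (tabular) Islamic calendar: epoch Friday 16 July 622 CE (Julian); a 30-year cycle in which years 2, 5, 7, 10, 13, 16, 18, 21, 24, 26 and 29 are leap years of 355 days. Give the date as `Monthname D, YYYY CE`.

February 6, 2036 CE

Julian Day Number of the source date = 2464730.
Converting JDN 2464730 to the Gregorian calendar gives 6 February 2036 CE.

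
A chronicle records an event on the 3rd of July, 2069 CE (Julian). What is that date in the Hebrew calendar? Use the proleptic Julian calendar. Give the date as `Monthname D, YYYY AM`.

Tammuz 27, 5829 AM

The source date corresponds to 16 July 2069 in the Gregorian calendar (JDN 2476944).
That day falls on 27 Tammuz 5829 AM in the Hebrew calendar.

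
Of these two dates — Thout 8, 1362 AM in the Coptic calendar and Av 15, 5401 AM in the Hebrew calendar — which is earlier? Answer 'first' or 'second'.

The two dates have Julian Day Numbers 2322142 and 2320626 respectively.
Since 2320626 < 2322142, the second date comes first.

second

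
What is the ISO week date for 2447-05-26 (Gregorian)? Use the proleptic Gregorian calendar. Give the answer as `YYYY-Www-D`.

The weekday is Sunday (ISO weekday 7).
That Sunday belongs to ISO week 21 of ISO year 2447.

2447-W21-7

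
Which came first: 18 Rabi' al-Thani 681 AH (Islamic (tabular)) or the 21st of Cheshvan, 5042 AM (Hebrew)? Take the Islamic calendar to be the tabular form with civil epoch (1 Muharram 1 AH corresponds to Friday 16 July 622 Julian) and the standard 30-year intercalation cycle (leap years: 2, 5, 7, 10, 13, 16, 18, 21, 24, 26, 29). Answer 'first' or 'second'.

The two dates have Julian Day Numbers 2189515 and 2189251 respectively.
Since 2189251 < 2189515, the second date comes first.

second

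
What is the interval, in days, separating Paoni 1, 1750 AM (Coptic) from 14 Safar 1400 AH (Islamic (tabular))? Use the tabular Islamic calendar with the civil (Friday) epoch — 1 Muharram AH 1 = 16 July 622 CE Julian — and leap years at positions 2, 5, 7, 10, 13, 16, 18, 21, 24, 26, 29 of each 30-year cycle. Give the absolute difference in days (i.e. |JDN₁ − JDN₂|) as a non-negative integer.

19880

First date → JDN 2464122; second date → JDN 2444242.
The interval is |2464122 − 2444242| = 19880 days.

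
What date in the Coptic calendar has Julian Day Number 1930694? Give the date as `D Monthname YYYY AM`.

18 Koiak 290 AM

JDN 1930694 is 16 December 573 in the proleptic Gregorian calendar.
In the Coptic calendar that day is 18 Koiak 290 AM.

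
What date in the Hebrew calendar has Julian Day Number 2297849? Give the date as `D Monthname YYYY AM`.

JDN 2297849 is 13 March 1579 in the proleptic Gregorian calendar.
In the Hebrew calendar that day is 5 Adar II 5339 AM.

5 Adar II 5339 AM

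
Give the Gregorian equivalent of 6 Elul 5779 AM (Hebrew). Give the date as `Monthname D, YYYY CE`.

Both dates share Julian Day Number 2458733; in the Gregorian calendar that is 6 September 2019 CE.

September 6, 2019 CE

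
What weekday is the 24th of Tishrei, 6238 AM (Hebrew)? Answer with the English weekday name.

Saturday

This is JDN 2626041 (2 October 2477 Gregorian).
2626041 ≡ 5 (mod 7); counting from Monday = 0 gives Saturday.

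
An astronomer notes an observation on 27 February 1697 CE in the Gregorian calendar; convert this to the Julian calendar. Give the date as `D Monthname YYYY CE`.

For dates in this range the Gregorian date is 10 days ahead of the Julian.
27 February 1697 Gregorian − 10 days → 17 February 1697 Julian.

17 February 1697 CE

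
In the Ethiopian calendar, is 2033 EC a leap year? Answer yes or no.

2033 mod 4 = 1; in the Ethiopian calendar a year is leap when year mod 4 = 3, so it is a common year.

no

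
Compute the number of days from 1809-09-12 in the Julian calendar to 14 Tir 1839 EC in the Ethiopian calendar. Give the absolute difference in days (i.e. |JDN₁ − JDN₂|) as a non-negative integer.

First date → JDN 2382050; second date → JDN 2395683.
The interval is |2382050 − 2395683| = 13633 days.

13633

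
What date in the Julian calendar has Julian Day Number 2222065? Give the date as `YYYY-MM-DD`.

1371-09-07

The proleptic Gregorian equivalent of JDN 2222065 is 15 September 1371.
In the Julian calendar that day is 1371-09-07.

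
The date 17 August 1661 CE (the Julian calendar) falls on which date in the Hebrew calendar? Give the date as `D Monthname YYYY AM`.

2 Elul 5421 AM

The source date corresponds to 27 August 1661 in the Gregorian calendar (JDN 2327967).
That day falls on 2 Elul 5421 AM in the Hebrew calendar.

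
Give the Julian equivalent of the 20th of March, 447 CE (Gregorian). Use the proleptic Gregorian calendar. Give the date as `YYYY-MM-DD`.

The Julian–Gregorian offset here is 1 day (Julian trailing).
20 March 447 Gregorian − 1 day → 19 March 447 Julian.

0447-03-19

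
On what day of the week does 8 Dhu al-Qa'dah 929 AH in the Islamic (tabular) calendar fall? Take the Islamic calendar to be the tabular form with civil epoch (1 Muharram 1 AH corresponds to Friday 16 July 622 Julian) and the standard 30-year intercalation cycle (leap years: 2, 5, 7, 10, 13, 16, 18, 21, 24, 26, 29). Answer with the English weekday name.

Friday

This is JDN 2277594 (28 September 1523 Gregorian).
Since JDN mod 7 = 4 (0 = Monday), the day is Friday.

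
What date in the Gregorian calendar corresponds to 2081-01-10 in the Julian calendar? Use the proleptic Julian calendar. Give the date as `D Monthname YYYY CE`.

23 January 2081 CE

At this point the Julian calendar is 13 days behind the Gregorian.
10 January 2081 Julian + 13 days → 23 January 2081 Gregorian.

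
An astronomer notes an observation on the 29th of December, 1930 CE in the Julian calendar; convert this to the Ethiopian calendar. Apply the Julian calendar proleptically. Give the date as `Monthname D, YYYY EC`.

Tir 3, 1923 EC

Both dates share Julian Day Number 2426353; in the Ethiopian calendar that is 3 Tir 1923 EC.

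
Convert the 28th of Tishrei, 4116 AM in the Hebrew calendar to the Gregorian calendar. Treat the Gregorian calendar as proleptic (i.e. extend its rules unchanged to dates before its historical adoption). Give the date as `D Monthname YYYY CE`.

Julian Day Number of the source date = 1851014.
Converting JDN 1851014 to the Gregorian calendar gives 21 October 355 CE.

21 October 355 CE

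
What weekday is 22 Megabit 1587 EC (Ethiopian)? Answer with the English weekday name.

In the Gregorian calendar this is 28 March 1595 (JDN 2303708).
JDN 2303708 mod 7 = 1, and JDN 0 was a Monday, so this is a Tuesday.

Tuesday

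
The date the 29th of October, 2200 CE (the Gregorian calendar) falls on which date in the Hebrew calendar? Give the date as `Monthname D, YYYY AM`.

Julian Day Number of the source date = 2524895.
Converting JDN 2524895 to the Hebrew calendar gives 19 Cheshvan 5961 AM.

Cheshvan 19, 5961 AM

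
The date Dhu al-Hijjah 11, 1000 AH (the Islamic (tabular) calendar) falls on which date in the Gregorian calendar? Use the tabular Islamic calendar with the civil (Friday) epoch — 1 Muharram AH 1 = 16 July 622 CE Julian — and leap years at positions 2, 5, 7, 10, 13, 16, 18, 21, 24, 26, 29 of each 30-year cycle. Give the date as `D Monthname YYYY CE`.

18 September 1592 CE

Both dates share Julian Day Number 2302787; in the Gregorian calendar that is 18 September 1592 CE.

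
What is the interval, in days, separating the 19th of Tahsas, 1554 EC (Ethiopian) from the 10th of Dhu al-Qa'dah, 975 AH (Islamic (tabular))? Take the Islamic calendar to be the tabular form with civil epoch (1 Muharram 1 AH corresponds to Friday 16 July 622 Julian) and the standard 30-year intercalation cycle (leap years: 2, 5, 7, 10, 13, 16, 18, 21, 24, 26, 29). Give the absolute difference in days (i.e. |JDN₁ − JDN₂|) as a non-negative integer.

2335

First date → JDN 2291562; second date → JDN 2293897.
The interval is |2291562 − 2293897| = 2335 days.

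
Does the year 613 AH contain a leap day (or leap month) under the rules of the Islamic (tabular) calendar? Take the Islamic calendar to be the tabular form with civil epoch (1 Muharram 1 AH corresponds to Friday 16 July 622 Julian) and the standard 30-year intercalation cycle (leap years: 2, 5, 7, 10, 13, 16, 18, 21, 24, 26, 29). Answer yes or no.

yes

Year 613 AH is year 13 of its 30-year cycle; leap positions are 2, 5, 7, 10, 13, 16, 18, 21, 24, 26, 29, so it is a leap year (355 days).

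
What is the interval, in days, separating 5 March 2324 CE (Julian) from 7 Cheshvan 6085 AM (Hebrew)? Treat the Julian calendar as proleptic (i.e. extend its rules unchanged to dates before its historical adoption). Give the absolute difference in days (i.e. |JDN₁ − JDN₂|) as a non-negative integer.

JDN of the first date = 2569963.
JDN of the second date = 2570182.
|2570182 − 2569963| = 219.

219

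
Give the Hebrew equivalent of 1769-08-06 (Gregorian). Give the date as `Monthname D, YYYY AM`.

Av 3, 5529 AM

Both dates share Julian Day Number 2367392; in the Hebrew calendar that is 3 Av 5529 AM.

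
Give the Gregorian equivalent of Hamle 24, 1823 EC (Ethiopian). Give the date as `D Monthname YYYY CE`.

30 July 1831 CE

Julian Day Number of the source date = 2390029.
Converting JDN 2390029 to the Gregorian calendar gives 30 July 1831 CE.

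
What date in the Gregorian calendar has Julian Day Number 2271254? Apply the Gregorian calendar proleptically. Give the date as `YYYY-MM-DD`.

1506-05-20

Counting from JDN 2299161 = 15 Oct 1582 gives an offset of -27907 days.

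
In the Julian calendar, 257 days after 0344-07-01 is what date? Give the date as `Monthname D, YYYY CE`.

Counting 257 days forward from JDN 1846886 reaches JDN 1847143, which is March 15, 345 CE.

March 15, 345 CE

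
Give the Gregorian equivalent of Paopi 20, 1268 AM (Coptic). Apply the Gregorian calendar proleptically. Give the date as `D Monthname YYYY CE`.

Julian Day Number of the source date = 2287851.
Converting JDN 2287851 to the Gregorian calendar gives 28 October 1551 CE.

28 October 1551 CE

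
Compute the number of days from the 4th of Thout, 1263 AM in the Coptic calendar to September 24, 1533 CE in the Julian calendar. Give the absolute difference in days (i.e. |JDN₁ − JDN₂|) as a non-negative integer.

4725

First date → JDN 2285978; second date → JDN 2281253.
The interval is |2285978 − 2281253| = 4725 days.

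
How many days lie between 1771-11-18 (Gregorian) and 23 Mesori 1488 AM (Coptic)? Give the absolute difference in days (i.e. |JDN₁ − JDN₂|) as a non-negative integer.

283

JDN of the first date = 2368226.
JDN of the second date = 2368509.
|2368509 − 2368226| = 283.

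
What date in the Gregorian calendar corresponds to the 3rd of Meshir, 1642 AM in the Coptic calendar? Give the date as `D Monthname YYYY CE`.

Julian Day Number of the source date = 2424557.
Converting JDN 2424557 to the Gregorian calendar gives 10 February 1926 CE.

10 February 1926 CE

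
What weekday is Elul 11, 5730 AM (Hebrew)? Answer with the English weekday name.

Saturday

In the Gregorian calendar this is 12 September 1970 (JDN 2440842).
2440842 ≡ 5 (mod 7); counting from Monday = 0 gives Saturday.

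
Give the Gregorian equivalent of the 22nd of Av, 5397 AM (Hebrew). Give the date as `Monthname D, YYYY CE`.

August 12, 1637 CE

Both dates share Julian Day Number 2319186; in the Gregorian calendar that is 12 August 1637 CE.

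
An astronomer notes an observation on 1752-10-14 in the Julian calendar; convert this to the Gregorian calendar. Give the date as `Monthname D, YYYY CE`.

October 25, 1752 CE

The Julian–Gregorian offset here is 11 days (Julian trailing).
14 October 1752 Julian + 11 days → 25 October 1752 Gregorian.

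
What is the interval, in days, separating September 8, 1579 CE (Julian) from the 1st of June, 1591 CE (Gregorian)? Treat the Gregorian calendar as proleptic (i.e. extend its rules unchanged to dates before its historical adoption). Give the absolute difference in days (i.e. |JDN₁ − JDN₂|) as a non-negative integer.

4274

First date → JDN 2298038; second date → JDN 2302312.
The interval is |2298038 − 2302312| = 4274 days.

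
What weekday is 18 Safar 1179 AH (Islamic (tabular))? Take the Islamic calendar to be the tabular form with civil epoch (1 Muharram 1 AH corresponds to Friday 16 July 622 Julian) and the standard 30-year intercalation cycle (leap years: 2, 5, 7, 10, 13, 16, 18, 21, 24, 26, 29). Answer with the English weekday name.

This is JDN 2365931 (6 August 1765 Gregorian).
JDN 2365931 mod 7 = 1, and JDN 0 was a Monday, so this is a Tuesday.

Tuesday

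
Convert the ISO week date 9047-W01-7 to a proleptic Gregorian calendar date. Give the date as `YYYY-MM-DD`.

ISO week 1 of 9047 is the week containing the first Thursday of 9047.
Week 1, day 7 (Sunday) lands on 9047-01-10.

9047-01-10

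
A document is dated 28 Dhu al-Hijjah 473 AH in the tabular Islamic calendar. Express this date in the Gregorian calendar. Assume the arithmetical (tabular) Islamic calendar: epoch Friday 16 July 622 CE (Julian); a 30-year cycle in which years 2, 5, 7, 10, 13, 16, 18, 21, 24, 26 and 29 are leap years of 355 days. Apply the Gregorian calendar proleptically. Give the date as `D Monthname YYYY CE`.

15 June 1081 CE

Both dates share Julian Day Number 2116053; in the Gregorian calendar that is 15 June 1081 CE.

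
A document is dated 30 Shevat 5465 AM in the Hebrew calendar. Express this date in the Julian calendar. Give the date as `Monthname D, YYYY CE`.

The source date corresponds to 24 February 1705 in the Gregorian calendar (JDN 2343853).
That day falls on 13 February 1705 CE in the Julian calendar.

February 13, 1705 CE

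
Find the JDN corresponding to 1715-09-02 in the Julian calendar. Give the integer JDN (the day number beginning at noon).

2347706

Equivalently 13 September 1715 (Gregorian).
JDN 2400001 is 17 November 1858 CE (Gregorian), MJD 0; the target day is −52295 days from there, so JDN = 2347706.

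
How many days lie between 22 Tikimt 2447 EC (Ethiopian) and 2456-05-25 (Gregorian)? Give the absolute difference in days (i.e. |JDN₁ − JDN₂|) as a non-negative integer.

568

JDN of the first date = 2617673.
JDN of the second date = 2618241.
|2618241 − 2617673| = 568.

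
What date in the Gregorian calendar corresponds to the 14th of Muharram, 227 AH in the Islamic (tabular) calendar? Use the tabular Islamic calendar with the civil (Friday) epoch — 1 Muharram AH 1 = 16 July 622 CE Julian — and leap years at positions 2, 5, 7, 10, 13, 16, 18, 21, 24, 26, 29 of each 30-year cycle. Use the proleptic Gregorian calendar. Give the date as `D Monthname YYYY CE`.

7 November 841 CE

Julian Day Number of the source date = 2028540.
Converting JDN 2028540 to the Gregorian calendar gives 7 November 841 CE.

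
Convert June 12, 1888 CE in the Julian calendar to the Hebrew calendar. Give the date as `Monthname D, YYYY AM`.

Julian Day Number of the source date = 2410813.
Converting JDN 2410813 to the Hebrew calendar gives 15 Tammuz 5648 AM.

Tammuz 15, 5648 AM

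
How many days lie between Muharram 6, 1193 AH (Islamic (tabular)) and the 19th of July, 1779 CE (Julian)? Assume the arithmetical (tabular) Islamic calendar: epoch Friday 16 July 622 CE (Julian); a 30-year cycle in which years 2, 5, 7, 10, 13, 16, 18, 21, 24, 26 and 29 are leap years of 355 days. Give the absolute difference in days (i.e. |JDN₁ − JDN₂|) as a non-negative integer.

JDN of the first date = 2370850.
JDN of the second date = 2371037.
|2371037 − 2370850| = 187.

187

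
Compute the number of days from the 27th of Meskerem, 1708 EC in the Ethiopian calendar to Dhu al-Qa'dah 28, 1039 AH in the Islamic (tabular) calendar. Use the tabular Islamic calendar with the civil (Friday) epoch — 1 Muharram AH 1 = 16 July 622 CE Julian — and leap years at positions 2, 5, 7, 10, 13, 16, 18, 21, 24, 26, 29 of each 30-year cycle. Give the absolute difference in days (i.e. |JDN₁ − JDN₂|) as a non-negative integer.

31134

First date → JDN 2347729; second date → JDN 2316595.
The interval is |2347729 − 2316595| = 31134 days.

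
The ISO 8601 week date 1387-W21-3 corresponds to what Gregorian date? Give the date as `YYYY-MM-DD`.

1387-05-23

ISO week 1 of 1387 is the week containing the first Thursday of 1387.
Week 21, day 3 (Wednesday) lands on 1387-05-23.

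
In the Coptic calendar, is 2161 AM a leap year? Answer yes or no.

2161 mod 4 = 1; in the Coptic calendar a year is leap when year mod 4 = 3, so it is a common year.

no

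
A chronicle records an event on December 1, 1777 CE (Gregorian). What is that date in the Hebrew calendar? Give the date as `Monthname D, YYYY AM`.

Kislev 1, 5538 AM

Both dates share Julian Day Number 2370431; in the Hebrew calendar that is 1 Kislev 5538 AM.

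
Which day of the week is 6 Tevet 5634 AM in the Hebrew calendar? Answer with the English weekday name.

In the Gregorian calendar this is 26 December 1873 (JDN 2405519).
Since JDN mod 7 = 4 (0 = Monday), the day is Friday.

Friday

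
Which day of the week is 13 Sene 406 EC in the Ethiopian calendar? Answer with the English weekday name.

Sunday

This is JDN 1872429 (8 June 414 Gregorian).
JDN 1872429 mod 7 = 6, and JDN 0 was a Monday, so this is a Sunday.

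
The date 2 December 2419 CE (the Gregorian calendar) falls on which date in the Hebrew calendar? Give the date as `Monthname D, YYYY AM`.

Julian Day Number of the source date = 2604917.
Converting JDN 2604917 to the Hebrew calendar gives 14 Kislev 6180 AM.

Kislev 14, 6180 AM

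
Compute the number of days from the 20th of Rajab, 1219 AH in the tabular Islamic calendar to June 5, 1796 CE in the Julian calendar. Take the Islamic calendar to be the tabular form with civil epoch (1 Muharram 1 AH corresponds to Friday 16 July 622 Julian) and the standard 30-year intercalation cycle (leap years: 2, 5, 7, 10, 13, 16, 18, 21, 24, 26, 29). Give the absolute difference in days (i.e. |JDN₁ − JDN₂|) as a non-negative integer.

3052

JDN of the first date = 2380255.
JDN of the second date = 2377203.
|2377203 − 2380255| = 3052.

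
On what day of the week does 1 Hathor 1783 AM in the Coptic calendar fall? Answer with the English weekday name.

Wednesday

In the Gregorian calendar this is 10 November 2066 (JDN 2475965).
JDN 2475965 mod 7 = 2, and JDN 0 was a Monday, so this is a Wednesday.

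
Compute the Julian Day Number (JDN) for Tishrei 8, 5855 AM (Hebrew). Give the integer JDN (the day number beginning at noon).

2486139

Equivalently 18 September 2094 (Gregorian).
JDN 2451545 is 1 January 2000 CE (Gregorian); the target day is +34594 days from there, so JDN = 2486139.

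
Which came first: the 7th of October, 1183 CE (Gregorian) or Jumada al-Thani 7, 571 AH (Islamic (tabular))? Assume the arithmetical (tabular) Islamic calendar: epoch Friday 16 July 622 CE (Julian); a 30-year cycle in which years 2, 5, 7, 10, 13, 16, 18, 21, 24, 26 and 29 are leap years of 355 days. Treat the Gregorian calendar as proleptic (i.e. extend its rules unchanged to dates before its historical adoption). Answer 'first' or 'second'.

Converting both to JDN: 2153421 vs 2150583; the smaller is the second.

second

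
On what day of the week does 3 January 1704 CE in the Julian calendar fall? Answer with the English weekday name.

Equivalently 14 January 1704 Gregorian, JDN 2343446.
Since JDN mod 7 = 0 (0 = Monday), the day is Monday.

Monday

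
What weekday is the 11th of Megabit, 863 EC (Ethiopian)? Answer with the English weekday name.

This is JDN 2039256 (11 March 871 Gregorian).
2039256 ≡ 2 (mod 7); counting from Monday = 0 gives Wednesday.

Wednesday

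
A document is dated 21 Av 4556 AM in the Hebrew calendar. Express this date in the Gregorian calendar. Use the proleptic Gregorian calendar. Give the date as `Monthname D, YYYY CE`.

Julian Day Number of the source date = 2012009.
Converting JDN 2012009 to the Gregorian calendar gives 4 August 796 CE.

August 4, 796 CE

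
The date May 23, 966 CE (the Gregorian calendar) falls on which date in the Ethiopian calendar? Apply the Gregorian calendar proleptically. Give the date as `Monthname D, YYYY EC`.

Ginbot 23, 958 EC

Julian Day Number of the source date = 2074027.
Converting JDN 2074027 to the Ethiopian calendar gives 23 Ginbot 958 EC.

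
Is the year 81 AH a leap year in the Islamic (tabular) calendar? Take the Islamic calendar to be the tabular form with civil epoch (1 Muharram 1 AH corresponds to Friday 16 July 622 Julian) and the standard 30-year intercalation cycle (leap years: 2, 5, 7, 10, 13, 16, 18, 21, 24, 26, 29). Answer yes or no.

Year 81 AH is year 21 of its 30-year cycle; leap positions are 2, 5, 7, 10, 13, 16, 18, 21, 24, 26, 29, so it is a leap year (355 days).

yes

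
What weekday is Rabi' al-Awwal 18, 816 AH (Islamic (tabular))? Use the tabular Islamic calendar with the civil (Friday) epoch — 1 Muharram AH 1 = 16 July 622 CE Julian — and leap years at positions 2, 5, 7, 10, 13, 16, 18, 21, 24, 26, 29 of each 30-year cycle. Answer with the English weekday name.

In the proleptic Gregorian calendar this is 27 June 1413 (JDN 2237325).
JDN 2237325 mod 7 = 6, and JDN 0 was a Monday, so this is a Sunday.

Sunday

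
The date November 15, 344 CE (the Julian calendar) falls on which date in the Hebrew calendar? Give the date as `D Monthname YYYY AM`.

The source date corresponds to 16 November 344 in the proleptic Gregorian calendar (JDN 1847023).
That day falls on 23 Cheshvan 4105 AM in the Hebrew calendar.

23 Cheshvan 4105 AM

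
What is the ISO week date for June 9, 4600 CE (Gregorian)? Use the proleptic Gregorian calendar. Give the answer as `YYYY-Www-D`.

4600-W24-1

The weekday is Monday (ISO weekday 1).
That Monday belongs to ISO week 24 of ISO year 4600.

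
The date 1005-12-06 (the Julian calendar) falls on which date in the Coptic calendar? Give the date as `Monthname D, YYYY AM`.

The source date corresponds to 12 December 1005 in the proleptic Gregorian calendar (JDN 2088474).
That day falls on 10 Koiak 722 AM in the Coptic calendar.

Koiak 10, 722 AM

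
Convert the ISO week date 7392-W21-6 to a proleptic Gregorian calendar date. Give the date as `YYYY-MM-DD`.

7392-05-26

ISO week 1 of 7392 is the week containing the first Thursday of 7392.
Week 21, day 6 (Saturday) lands on 7392-05-26.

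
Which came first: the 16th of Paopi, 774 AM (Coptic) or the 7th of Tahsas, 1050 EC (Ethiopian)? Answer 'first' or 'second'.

The two dates have Julian Day Numbers 2107413 and 2107464 respectively.
Since 2107413 < 2107464, the first date comes first.

first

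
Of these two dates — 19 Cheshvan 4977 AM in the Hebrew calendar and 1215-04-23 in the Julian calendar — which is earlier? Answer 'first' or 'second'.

second

First date → JDN 2165508; second date → JDN 2164949.
JDN 2164949 < JDN 2165508, so the second date is earlier.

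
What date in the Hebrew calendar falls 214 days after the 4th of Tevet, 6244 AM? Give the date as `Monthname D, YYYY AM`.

Av 12, 6244 AM

Counting 214 days forward from JDN 2628325 reaches JDN 2628539, which is Av 12, 6244 AM.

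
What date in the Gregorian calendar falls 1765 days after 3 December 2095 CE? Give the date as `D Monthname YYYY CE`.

3 October 2100 CE

Counting 1765 days forward from JDN 2486580 reaches JDN 2488345, which is 3 October 2100 CE.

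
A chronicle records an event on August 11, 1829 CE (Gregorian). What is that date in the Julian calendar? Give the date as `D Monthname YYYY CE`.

The Julian–Gregorian offset here is 12 days (Julian trailing).
11 August 1829 Gregorian − 12 days → 30 July 1829 Julian.

30 July 1829 CE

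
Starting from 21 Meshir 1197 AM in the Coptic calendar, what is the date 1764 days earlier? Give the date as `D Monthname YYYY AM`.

Counting 1764 days back from JDN 2262039 reaches JDN 2260275, which is 23 Parmouti 1192 AM.

23 Parmouti 1192 AM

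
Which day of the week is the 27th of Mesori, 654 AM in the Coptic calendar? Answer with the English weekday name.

Equivalently 25 August 938 Gregorian, JDN 2063894.
JDN 2063894 mod 7 = 0, and JDN 0 was a Monday, so this is a Monday.

Monday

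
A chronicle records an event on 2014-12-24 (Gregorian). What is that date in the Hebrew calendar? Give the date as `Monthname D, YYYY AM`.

Both dates share Julian Day Number 2457016; in the Hebrew calendar that is 2 Tevet 5775 AM.

Tevet 2, 5775 AM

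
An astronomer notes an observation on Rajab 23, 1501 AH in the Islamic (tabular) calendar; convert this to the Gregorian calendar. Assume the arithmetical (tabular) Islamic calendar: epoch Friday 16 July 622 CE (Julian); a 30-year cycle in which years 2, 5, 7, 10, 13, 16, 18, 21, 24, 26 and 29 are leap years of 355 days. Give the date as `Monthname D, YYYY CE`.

Both dates share Julian Day Number 2480189; in the Gregorian calendar that is 4 June 2078 CE.

June 4, 2078 CE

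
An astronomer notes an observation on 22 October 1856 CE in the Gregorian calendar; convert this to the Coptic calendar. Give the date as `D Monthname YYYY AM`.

Both dates share Julian Day Number 2399245; in the Coptic calendar that is 13 Paopi 1573 AM.

13 Paopi 1573 AM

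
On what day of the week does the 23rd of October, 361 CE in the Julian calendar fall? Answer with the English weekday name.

Tuesday

Equivalently 24 October 361 Gregorian, JDN 1853209.
Since JDN mod 7 = 1 (0 = Monday), the day is Tuesday.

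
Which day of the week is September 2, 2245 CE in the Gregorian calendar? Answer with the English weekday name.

Tuesday

Since JDN mod 7 = 1 (0 = Monday), the day is Tuesday.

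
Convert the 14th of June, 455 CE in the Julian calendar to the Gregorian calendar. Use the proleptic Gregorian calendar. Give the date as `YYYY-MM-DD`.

0455-06-15

For dates in this range the Gregorian date is 1 day ahead of the Julian.
14 June 455 Julian + 1 day → 15 June 455 Gregorian.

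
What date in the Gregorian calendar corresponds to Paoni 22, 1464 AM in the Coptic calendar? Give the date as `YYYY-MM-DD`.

Julian Day Number of the source date = 2359682.
Converting JDN 2359682 to the Gregorian calendar gives 27 June 1748 CE.

1748-06-27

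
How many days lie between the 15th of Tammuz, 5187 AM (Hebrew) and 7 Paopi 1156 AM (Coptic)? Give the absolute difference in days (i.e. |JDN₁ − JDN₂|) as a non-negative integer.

First date → JDN 2242460; second date → JDN 2246930.
The interval is |2242460 − 2246930| = 4470 days.

4470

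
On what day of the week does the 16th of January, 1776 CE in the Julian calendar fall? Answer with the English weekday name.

Saturday

In the Gregorian calendar this is 27 January 1776 (JDN 2369757).
Since JDN mod 7 = 5 (0 = Monday), the day is Saturday.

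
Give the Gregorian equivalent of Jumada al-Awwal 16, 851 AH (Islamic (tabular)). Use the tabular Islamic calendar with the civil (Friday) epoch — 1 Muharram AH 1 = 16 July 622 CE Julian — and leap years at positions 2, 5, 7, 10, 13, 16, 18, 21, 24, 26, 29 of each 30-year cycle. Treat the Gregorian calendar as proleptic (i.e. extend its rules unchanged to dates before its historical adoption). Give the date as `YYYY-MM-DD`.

1447-08-08

Both dates share Julian Day Number 2249785; in the Gregorian calendar that is 8 August 1447 CE.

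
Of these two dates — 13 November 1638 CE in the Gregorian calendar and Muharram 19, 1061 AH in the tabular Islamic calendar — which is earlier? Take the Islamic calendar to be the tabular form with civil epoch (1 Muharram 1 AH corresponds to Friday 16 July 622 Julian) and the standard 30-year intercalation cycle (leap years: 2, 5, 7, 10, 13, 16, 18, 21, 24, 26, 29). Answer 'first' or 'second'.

first

First date → JDN 2319644; second date → JDN 2324087.
JDN 2319644 < JDN 2324087, so the first date is earlier.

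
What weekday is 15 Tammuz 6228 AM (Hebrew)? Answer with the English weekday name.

In the Gregorian calendar this is 6 July 2468 (JDN 2622666).
JDN 2622666 mod 7 = 4, and JDN 0 was a Monday, so this is a Friday.

Friday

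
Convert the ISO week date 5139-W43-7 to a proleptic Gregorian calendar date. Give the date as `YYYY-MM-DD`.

ISO week 1 of 5139 is the week containing the first Thursday of 5139.
Week 43, day 7 (Sunday) lands on 5139-10-29.

5139-10-29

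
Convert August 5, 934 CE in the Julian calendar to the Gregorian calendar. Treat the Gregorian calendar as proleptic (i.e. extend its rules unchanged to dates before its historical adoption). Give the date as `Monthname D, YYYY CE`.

The Julian–Gregorian offset here is 5 days (Julian trailing).
5 August 934 Julian + 5 days → 10 August 934 Gregorian.

August 10, 934 CE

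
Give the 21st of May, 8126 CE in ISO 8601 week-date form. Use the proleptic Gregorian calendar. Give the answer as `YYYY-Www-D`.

The weekday is Tuesday (ISO weekday 2).
That Tuesday belongs to ISO week 21 of ISO year 8126.

8126-W21-2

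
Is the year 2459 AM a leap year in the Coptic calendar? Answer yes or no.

yes

2459 mod 4 = 3; in the Coptic calendar a year is leap when year mod 4 = 3, so it is a leap year.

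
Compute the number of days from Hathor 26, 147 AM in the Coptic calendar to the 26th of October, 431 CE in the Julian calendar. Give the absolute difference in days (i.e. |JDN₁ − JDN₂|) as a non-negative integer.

338

First date → JDN 1878441; second date → JDN 1878779.
The interval is |1878441 − 1878779| = 338 days.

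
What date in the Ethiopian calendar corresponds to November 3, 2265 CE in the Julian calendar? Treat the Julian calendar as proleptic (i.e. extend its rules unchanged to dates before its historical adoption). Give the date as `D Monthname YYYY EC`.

7 Hidar 2258 EC

The source date corresponds to 18 November 2265 in the Gregorian calendar (JDN 2548656).
That day falls on 7 Hidar 2258 EC in the Ethiopian calendar.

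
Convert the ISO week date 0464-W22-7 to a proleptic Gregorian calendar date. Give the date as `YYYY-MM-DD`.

ISO week 1 of 464 is the week containing the first Thursday of 464.
Week 22, day 7 (Sunday) lands on 0464-06-01.

0464-06-01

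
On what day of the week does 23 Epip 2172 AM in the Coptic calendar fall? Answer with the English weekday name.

This is JDN 2618310 (2 August 2456 Gregorian).
2618310 ≡ 2 (mod 7); counting from Monday = 0 gives Wednesday.

Wednesday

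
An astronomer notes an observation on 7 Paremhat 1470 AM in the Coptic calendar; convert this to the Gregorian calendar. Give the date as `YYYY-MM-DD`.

Both dates share Julian Day Number 2361768; in the Gregorian calendar that is 14 March 1754 CE.

1754-03-14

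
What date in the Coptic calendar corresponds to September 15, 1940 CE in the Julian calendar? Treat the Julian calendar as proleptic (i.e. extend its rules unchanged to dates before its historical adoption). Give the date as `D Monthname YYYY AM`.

18 Thout 1657 AM

Julian Day Number of the source date = 2429901.
Converting JDN 2429901 to the Coptic calendar gives 18 Thout 1657 AM.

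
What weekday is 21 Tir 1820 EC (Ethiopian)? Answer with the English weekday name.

Tuesday

Equivalently 29 January 1828 Gregorian, JDN 2388751.
JDN 2388751 mod 7 = 1, and JDN 0 was a Monday, so this is a Tuesday.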